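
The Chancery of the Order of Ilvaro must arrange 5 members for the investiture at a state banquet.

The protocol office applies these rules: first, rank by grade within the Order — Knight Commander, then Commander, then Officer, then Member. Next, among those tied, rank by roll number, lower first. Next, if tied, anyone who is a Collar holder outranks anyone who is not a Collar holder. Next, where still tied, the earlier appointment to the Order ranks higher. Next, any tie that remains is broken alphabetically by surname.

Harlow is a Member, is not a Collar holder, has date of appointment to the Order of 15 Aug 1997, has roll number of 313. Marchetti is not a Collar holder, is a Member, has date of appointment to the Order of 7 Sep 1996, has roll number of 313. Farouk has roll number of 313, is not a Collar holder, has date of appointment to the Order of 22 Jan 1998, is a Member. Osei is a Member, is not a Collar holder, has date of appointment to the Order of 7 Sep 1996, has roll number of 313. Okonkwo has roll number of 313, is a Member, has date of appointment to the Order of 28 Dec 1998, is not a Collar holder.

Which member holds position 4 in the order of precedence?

Farouk

By grade within the Order: Marchetti, Osei, Harlow, Farouk and Okonkwo (Member).
Marchetti, Osei, Harlow, Farouk and Okonkwo all have roll number 313, so the next rule applies.
Marchetti, Osei, Harlow, Farouk and Okonkwo are each not a Collar holder, so the next rule applies.
Among Marchetti, Osei, Harlow, Farouk and Okonkwo, by date of appointment to the Order (earlier first): Marchetti and Osei (7 Sep 1996) before Harlow (15 Aug 1997) before Farouk (22 Jan 1998) before Okonkwo (28 Dec 1998).
Among Marchetti and Osei, alphabetically by surname: Marchetti before Osei.
Order: Marchetti, Osei, Harlow, Farouk, Okonkwo.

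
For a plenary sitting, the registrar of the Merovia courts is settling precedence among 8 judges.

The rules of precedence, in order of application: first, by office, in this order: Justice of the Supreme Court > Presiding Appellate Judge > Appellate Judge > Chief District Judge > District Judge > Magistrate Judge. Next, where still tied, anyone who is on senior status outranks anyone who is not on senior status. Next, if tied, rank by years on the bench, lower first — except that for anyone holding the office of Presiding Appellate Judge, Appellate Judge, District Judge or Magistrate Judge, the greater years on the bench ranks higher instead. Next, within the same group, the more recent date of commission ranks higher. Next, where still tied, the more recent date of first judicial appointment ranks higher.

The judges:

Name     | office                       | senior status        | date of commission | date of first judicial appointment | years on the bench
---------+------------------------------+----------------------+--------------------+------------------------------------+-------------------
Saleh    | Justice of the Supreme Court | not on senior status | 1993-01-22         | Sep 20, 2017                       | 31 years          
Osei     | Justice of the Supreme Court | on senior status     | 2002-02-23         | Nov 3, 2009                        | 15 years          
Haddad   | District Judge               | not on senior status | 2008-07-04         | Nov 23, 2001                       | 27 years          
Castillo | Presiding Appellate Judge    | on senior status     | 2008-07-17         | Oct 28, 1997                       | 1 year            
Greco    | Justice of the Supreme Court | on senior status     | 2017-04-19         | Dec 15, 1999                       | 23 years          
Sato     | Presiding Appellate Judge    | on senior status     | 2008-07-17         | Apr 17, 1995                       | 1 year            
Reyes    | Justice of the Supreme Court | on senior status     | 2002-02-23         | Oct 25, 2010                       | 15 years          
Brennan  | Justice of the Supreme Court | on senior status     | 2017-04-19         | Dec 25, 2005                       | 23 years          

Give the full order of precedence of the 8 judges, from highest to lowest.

Reyes, Osei, Brennan, Greco, Saleh, Castillo, Sato, Haddad

By office: Reyes, Osei, Brennan, Greco and Saleh (Justice of the Supreme Court); then Castillo and Sato (Presiding Appellate Judge); then Haddad (District Judge).
Among Reyes, Osei, Brennan, Greco and Saleh, on senior status before not on senior status: Reyes, Osei, Brennan and Greco (on senior status) before Saleh (not on senior status).
Among Reyes, Osei, Brennan and Greco, by years on the bench (lower first): Reyes and Osei (15 years) before Brennan and Greco (23 years).
Reyes and Osei both have date of commission 2002-02-23, so the next rule applies.
Among Reyes and Osei, by date of first judicial appointment (later first): Reyes (Oct 25, 2010) before Osei (Nov 3, 2009).
Brennan and Greco both have date of commission 2017-04-19, so the next rule applies.
Among Brennan and Greco, by date of first judicial appointment (later first): Brennan (Dec 25, 2005) before Greco (Dec 15, 1999).
Castillo and Sato are each on senior status, so the next rule applies.
Castillo and Sato both have years on the bench 1 year, so the next rule applies.
Castillo and Sato both have date of commission 2008-07-17, so the next rule applies.
Among Castillo and Sato, by date of first judicial appointment (later first): Castillo (Oct 28, 1997) before Sato (Apr 17, 1995).
Full order: Reyes, Osei, Brennan, Greco, Saleh, Castillo, Sato, Haddad.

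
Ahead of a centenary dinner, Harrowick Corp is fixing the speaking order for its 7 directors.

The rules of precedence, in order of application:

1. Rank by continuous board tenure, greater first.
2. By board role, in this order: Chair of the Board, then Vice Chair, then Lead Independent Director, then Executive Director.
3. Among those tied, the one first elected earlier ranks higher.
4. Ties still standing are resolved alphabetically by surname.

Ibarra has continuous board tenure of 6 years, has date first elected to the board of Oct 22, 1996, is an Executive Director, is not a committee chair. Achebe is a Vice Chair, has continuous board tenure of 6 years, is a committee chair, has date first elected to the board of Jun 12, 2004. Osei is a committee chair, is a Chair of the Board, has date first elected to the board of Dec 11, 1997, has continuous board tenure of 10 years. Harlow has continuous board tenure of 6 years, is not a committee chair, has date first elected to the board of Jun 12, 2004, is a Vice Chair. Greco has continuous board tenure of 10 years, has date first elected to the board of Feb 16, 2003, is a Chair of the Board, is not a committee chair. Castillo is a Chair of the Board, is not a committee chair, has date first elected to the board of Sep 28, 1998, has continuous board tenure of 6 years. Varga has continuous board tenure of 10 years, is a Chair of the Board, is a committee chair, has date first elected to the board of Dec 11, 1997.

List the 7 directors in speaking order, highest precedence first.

Osei, Varga, Greco, Castillo, Achebe, Harlow, Ibarra

By continuous board tenure (higher first): Osei, Varga and Greco (each 10 years); then Castillo, Achebe, Harlow and Ibarra (each 6 years).
Osei, Varga and Greco are each Chair of the Board, so the next rule applies.
Among Osei, Varga and Greco, by date first elected to the board (earlier first): Osei and Varga (Dec 11, 1997) before Greco (Feb 16, 2003).
Among Osei and Varga, alphabetically by surname: Osei before Varga.
Among Castillo, Achebe, Harlow and Ibarra, by board role: Castillo (Chair of the Board) before Achebe and Harlow (Vice Chair) before Ibarra (Executive Director).
Achebe and Harlow both have date first elected to the board Jun 12, 2004, so the next rule applies.
Among Achebe and Harlow, alphabetically by surname: Achebe before Harlow.
Full order: Osei, Varga, Greco, Castillo, Achebe, Harlow, Ibarra.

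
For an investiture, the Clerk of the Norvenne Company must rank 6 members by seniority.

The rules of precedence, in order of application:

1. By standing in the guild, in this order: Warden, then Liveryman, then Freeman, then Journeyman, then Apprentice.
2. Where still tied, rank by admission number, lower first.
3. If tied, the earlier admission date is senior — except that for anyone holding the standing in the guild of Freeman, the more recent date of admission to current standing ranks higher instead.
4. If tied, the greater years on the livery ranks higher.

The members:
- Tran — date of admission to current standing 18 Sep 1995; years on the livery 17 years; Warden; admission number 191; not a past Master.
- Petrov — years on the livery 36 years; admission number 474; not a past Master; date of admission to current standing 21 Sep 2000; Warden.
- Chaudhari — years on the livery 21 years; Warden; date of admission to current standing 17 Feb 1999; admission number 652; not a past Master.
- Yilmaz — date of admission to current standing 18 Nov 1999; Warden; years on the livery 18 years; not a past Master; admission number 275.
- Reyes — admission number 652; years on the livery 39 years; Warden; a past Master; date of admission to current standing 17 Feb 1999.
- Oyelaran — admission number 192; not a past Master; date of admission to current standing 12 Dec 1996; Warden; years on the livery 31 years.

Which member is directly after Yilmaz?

By standing in the guild: Tran, Oyelaran, Yilmaz, Petrov, Reyes and Chaudhari (Warden).
Among Tran, Oyelaran, Yilmaz, Petrov, Reyes and Chaudhari, by admission number (lower first): Tran (191) before Oyelaran (192) before Yilmaz (275) before Petrov (474) before Reyes and Chaudhari (652).
Reyes and Chaudhari both have date of admission to current standing 17 Feb 1999, so the next rule applies.
Among Reyes and Chaudhari, by years on the livery (higher first): Reyes (39 years) before Chaudhari (21 years).
Order: Tran, Oyelaran, Yilmaz, Petrov, Reyes, Chaudhari.

Petrov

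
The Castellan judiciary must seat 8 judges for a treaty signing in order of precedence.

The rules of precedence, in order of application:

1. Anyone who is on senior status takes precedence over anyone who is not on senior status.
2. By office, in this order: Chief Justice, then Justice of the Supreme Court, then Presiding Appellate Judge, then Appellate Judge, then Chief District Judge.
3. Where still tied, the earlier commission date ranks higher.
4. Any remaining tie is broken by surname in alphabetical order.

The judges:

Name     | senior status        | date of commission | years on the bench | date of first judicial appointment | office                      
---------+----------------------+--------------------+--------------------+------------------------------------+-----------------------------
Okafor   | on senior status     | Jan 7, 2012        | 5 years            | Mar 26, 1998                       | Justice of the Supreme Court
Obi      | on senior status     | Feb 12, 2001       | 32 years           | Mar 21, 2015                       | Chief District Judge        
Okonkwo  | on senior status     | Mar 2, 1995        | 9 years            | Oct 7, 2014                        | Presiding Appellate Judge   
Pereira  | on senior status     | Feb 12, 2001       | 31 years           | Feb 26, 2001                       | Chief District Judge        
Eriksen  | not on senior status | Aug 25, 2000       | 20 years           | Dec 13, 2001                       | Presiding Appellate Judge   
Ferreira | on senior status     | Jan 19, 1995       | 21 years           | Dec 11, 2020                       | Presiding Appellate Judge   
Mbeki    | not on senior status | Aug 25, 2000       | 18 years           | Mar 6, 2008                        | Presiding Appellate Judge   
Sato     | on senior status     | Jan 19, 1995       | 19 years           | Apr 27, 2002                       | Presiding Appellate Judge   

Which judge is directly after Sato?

Okonkwo

By the first rule: Okafor, Ferreira, Sato, Okonkwo, Obi and Pereira (each on senior status); then Eriksen and Mbeki (both not on senior status).
Among Okafor, Ferreira, Sato, Okonkwo, Obi and Pereira, by office: Okafor (Justice of the Supreme Court) before Ferreira, Sato and Okonkwo (Presiding Appellate Judge) before Obi and Pereira (Chief District Judge).
Among Ferreira, Sato and Okonkwo, by date of commission (earlier first): Ferreira and Sato (Jan 19, 1995) before Okonkwo (Mar 2, 1995).
Among Ferreira and Sato, alphabetically by surname: Ferreira before Sato.
Obi and Pereira both have date of commission Feb 12, 2001, so the next rule applies.
Among Obi and Pereira, alphabetically by surname: Obi before Pereira.
Eriksen and Mbeki are each Presiding Appellate Judge, so the next rule applies.
Eriksen and Mbeki both have date of commission Aug 25, 2000, so the next rule applies.
Among Eriksen and Mbeki, alphabetically by surname: Eriksen before Mbeki.
Order: Okafor, Ferreira, Sato, Okonkwo, Obi, Pereira, Eriksen, Mbeki.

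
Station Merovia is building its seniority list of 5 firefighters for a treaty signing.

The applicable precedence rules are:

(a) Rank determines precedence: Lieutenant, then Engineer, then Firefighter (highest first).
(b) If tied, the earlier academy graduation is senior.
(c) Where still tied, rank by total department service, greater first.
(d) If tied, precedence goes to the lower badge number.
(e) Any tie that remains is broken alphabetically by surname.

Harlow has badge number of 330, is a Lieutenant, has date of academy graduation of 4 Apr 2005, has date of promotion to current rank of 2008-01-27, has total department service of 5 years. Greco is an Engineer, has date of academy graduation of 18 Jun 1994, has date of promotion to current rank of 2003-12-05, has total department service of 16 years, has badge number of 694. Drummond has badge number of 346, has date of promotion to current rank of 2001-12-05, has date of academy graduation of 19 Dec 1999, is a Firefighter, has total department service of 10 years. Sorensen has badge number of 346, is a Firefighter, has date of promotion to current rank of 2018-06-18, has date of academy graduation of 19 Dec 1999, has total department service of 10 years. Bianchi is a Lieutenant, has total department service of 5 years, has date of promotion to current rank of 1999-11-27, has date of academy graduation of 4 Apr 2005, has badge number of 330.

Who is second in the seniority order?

By rank: Bianchi and Harlow (Lieutenant); then Greco (Engineer); then Drummond and Sorensen (Firefighter).
Bianchi and Harlow both have date of academy graduation 4 Apr 2005, so the next rule applies.
Bianchi and Harlow both have total department service 5 years, so the next rule applies.
Bianchi and Harlow both have badge number 330, so the next rule applies.
Among Bianchi and Harlow, alphabetically by surname: Bianchi before Harlow.
Drummond and Sorensen both have date of academy graduation 19 Dec 1999, so the next rule applies.
Drummond and Sorensen both have total department service 10 years, so the next rule applies.
Drummond and Sorensen both have badge number 346, so the next rule applies.
Among Drummond and Sorensen, alphabetically by surname: Drummond before Sorensen.
Order: Bianchi, Harlow, Greco, Drummond, Sorensen.

Harlow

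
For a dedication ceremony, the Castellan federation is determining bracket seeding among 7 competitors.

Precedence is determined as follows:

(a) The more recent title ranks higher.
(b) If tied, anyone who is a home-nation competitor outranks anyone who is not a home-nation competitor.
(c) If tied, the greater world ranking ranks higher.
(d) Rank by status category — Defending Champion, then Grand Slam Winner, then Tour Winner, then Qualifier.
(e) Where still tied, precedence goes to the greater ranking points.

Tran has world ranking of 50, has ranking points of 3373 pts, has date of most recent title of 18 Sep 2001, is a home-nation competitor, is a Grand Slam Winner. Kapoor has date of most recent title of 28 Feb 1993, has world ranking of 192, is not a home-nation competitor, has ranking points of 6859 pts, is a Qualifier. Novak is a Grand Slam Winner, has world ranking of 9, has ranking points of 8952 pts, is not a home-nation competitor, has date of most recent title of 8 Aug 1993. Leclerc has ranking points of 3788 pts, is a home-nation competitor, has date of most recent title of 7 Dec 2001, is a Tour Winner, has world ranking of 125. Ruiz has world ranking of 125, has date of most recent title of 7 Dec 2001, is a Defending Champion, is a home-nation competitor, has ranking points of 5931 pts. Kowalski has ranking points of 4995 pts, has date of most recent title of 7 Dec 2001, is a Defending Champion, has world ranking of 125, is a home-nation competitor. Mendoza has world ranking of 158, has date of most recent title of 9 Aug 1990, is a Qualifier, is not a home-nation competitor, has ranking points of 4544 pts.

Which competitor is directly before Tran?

By date of most recent title (later first): Ruiz, Kowalski and Leclerc (each 7 Dec 2001); then Tran (18 Sep 2001); then Novak (8 Aug 1993); then Kapoor (28 Feb 1993); then Mendoza (9 Aug 1990).
Ruiz, Kowalski and Leclerc are each a home-nation competitor, so the next rule applies.
Ruiz, Kowalski and Leclerc all have world ranking 125, so the next rule applies.
Among Ruiz, Kowalski and Leclerc, by status category: Ruiz and Kowalski (Defending Champion) before Leclerc (Tour Winner).
Among Ruiz and Kowalski, by ranking points (higher first): Ruiz (5931 pts) before Kowalski (4995 pts).
Order: Ruiz, Kowalski, Leclerc, Tran, Novak, Kapoor, Mendoza.

Leclerc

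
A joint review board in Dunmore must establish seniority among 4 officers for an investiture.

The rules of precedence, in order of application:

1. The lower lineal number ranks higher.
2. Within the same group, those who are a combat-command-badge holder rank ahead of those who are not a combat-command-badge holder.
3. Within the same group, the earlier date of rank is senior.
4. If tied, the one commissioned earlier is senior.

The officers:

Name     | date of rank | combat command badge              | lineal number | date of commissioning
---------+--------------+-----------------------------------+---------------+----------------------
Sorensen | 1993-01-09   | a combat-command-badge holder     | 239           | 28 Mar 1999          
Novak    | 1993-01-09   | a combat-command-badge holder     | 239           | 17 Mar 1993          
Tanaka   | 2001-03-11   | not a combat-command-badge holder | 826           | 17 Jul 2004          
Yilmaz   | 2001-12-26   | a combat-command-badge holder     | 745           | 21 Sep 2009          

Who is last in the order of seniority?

By lineal number (lower first): Novak and Sorensen (both 239); then Yilmaz (745); then Tanaka (826).
Novak and Sorensen are each a combat-command-badge holder, so the next rule applies.
Novak and Sorensen both have date of rank 1993-01-09, so the next rule applies.
Among Novak and Sorensen, by date of commissioning (earlier first): Novak (17 Mar 1993) before Sorensen (28 Mar 1999).
Order: Novak, Sorensen, Yilmaz, Tanaka.

Tanaka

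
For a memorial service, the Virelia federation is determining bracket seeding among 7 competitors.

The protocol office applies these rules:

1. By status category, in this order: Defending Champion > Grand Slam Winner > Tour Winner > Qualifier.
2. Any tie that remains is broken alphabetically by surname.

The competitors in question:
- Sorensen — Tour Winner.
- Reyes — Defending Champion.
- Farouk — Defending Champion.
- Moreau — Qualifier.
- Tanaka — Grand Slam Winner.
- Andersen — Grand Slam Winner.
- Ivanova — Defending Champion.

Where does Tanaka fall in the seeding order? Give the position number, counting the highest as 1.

By status category: Farouk, Ivanova and Reyes (Defending Champion); then Andersen and Tanaka (Grand Slam Winner); then Sorensen (Tour Winner); then Moreau (Qualifier).
Among Farouk, Ivanova and Reyes, alphabetically by surname: Farouk before Ivanova before Reyes.
Among Andersen and Tanaka, alphabetically by surname: Andersen before Tanaka.
Order: Farouk, Ivanova, Reyes, Andersen, Tanaka, Sorensen, Moreau. So position 5.

5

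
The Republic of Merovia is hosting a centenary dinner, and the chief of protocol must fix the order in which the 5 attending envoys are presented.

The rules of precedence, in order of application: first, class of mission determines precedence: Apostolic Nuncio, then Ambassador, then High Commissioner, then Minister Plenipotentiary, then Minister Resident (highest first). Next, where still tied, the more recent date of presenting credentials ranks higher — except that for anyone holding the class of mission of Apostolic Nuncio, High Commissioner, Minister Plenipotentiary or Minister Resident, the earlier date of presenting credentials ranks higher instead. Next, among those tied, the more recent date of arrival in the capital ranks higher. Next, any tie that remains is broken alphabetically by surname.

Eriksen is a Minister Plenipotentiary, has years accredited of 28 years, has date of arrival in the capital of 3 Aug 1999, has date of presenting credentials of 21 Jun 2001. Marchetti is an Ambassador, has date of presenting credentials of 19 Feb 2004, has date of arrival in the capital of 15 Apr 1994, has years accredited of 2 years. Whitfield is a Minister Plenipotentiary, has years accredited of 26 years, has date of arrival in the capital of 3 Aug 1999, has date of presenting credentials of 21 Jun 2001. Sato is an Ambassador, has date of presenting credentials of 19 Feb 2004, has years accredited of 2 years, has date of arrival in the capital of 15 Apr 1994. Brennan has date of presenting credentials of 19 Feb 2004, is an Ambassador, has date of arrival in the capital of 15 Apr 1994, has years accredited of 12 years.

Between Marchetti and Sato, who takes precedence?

By class of mission: Brennan, Marchetti and Sato (Ambassador); then Eriksen and Whitfield (Minister Plenipotentiary).
Brennan, Marchetti and Sato all have date of presenting credentials 19 Feb 2004, so the next rule applies.
Brennan, Marchetti and Sato all have date of arrival in the capital 15 Apr 1994, so the next rule applies.
Among Brennan, Marchetti and Sato, alphabetically by surname: Brennan before Marchetti before Sato.
Eriksen and Whitfield both have date of presenting credentials 21 Jun 2001, so the next rule applies.
Eriksen and Whitfield both have date of arrival in the capital 3 Aug 1999, so the next rule applies.
Among Eriksen and Whitfield, alphabetically by surname: Eriksen before Whitfield.
So Marchetti takes precedence.

Marchetti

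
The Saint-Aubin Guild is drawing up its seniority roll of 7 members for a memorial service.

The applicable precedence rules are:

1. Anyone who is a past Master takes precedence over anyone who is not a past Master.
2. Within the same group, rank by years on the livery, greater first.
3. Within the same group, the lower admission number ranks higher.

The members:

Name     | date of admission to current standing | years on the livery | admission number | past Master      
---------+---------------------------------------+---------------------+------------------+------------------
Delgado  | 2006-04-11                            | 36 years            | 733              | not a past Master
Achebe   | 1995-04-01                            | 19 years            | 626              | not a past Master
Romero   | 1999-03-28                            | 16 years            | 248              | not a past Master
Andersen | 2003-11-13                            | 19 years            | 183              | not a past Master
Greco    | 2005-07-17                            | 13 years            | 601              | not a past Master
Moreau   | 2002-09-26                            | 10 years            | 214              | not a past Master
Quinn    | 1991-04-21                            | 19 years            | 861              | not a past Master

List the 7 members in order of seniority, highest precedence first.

By the first rule: Delgado, Andersen, Achebe, Quinn, Romero, Greco and Moreau (each not a past Master).
Among Delgado, Andersen, Achebe, Quinn, Romero, Greco and Moreau, by years on the livery (higher first): Delgado (36 years) before Andersen, Achebe and Quinn (19 years) before Romero (16 years) before Greco (13 years) before Moreau (10 years).
Among Andersen, Achebe and Quinn, by admission number (lower first): Andersen (183) before Achebe (626) before Quinn (861).
Full order: Delgado, Andersen, Achebe, Quinn, Romero, Greco, Moreau.

Delgado, Andersen, Achebe, Quinn, Romero, Greco, Moreau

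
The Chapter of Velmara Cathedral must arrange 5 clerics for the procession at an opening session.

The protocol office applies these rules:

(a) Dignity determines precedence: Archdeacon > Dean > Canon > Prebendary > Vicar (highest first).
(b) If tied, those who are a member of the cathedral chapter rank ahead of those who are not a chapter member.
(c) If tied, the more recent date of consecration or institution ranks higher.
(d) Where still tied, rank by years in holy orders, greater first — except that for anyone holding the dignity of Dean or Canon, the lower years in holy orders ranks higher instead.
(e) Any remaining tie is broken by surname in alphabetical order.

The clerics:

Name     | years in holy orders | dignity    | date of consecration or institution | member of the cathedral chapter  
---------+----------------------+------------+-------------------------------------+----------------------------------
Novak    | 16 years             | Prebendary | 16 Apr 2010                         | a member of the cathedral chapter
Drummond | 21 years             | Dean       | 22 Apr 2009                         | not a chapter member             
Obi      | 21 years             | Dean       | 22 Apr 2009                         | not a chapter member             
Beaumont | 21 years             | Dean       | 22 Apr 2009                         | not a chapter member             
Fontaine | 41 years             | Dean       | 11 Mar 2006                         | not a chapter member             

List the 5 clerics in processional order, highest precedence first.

Beaumont, Drummond, Obi, Fontaine, Novak

By dignity: Beaumont, Drummond, Obi and Fontaine (Dean); then Novak (Prebendary).
Beaumont, Drummond, Obi and Fontaine are each not a chapter member, so the next rule applies.
Among Beaumont, Drummond, Obi and Fontaine, by date of consecration or institution (later first): Beaumont, Drummond and Obi (22 Apr 2009) before Fontaine (11 Mar 2006).
Beaumont, Drummond and Obi all have years in holy orders 21 years, so the next rule applies.
Among Beaumont, Drummond and Obi, alphabetically by surname: Beaumont before Drummond before Obi.
Full order: Beaumont, Drummond, Obi, Fontaine, Novak.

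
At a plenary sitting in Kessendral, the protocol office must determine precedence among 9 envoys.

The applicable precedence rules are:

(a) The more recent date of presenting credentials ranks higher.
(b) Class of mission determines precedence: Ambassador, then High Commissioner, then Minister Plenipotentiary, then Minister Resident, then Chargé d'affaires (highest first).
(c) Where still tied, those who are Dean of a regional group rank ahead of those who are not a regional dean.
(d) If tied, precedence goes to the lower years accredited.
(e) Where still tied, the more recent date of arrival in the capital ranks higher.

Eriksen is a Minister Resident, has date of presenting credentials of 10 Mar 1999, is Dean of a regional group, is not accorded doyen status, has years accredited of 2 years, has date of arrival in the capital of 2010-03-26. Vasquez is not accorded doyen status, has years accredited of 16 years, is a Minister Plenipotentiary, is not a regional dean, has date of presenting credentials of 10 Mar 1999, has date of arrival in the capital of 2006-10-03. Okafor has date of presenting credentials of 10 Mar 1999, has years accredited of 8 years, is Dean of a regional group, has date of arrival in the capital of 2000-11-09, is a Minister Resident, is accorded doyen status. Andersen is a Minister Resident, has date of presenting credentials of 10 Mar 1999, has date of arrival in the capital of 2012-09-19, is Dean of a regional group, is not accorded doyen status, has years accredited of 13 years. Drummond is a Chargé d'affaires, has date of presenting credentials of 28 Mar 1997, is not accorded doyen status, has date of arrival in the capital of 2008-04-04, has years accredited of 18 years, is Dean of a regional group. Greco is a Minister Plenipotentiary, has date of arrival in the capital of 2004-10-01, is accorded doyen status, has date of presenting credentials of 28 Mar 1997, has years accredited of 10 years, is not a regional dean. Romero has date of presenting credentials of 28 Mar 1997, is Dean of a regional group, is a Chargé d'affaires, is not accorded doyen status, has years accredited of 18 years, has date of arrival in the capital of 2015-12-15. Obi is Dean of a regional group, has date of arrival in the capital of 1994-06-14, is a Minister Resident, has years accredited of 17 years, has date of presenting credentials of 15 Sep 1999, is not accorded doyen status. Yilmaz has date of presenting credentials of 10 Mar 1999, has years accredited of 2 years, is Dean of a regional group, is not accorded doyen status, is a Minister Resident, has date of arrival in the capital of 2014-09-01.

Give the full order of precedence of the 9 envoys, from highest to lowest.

Obi, Vasquez, Yilmaz, Eriksen, Okafor, Andersen, Greco, Romero, Drummond

By date of presenting credentials (later first): Obi (15 Sep 1999); then Vasquez, Yilmaz, Eriksen, Okafor and Andersen (each 10 Mar 1999); then Greco, Romero and Drummond (each 28 Mar 1997).
Among Vasquez, Yilmaz, Eriksen, Okafor and Andersen, by class of mission: Vasquez (Minister Plenipotentiary) before Yilmaz, Eriksen, Okafor and Andersen (Minister Resident).
Yilmaz, Eriksen, Okafor and Andersen are each Dean of a regional group, so the next rule applies.
Among Yilmaz, Eriksen, Okafor and Andersen, by years accredited (lower first): Yilmaz and Eriksen (2 years) before Okafor (8 years) before Andersen (13 years).
Among Yilmaz and Eriksen, by date of arrival in the capital (later first): Yilmaz (2014-09-01) before Eriksen (2010-03-26).
Among Greco, Romero and Drummond, by class of mission: Greco (Minister Plenipotentiary) before Romero and Drummond (Chargé d'affaires).
Romero and Drummond are each Dean of a regional group, so the next rule applies.
Romero and Drummond both have years accredited 18 years, so the next rule applies.
Among Romero and Drummond, by date of arrival in the capital (later first): Romero (2015-12-15) before Drummond (2008-04-04).
Full order: Obi, Vasquez, Yilmaz, Eriksen, Okafor, Andersen, Greco, Romero, Drummond.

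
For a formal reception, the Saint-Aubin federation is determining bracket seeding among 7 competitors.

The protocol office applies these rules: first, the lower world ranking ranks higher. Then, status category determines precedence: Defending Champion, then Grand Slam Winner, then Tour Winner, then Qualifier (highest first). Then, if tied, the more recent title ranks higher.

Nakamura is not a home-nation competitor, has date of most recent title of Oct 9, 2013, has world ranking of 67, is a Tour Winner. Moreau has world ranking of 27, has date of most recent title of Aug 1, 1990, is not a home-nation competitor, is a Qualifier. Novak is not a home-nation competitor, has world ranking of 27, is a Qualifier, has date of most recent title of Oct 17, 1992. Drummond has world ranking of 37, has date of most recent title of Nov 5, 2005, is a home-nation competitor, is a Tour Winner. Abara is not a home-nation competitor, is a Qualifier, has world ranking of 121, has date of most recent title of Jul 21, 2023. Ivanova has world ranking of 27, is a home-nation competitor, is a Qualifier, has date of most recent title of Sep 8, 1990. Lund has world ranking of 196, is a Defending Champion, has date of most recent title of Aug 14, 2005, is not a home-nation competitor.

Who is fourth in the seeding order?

Drummond

By world ranking (lower first): Novak, Ivanova and Moreau (each 27); then Drummond (37); then Nakamura (67); then Abara (121); then Lund (196).
Novak, Ivanova and Moreau are each Qualifier, so the next rule applies.
Among Novak, Ivanova and Moreau, by date of most recent title (later first): Novak (Oct 17, 1992) before Ivanova (Sep 8, 1990) before Moreau (Aug 1, 1990).
Order: Novak, Ivanova, Moreau, Drummond, Nakamura, Abara, Lund.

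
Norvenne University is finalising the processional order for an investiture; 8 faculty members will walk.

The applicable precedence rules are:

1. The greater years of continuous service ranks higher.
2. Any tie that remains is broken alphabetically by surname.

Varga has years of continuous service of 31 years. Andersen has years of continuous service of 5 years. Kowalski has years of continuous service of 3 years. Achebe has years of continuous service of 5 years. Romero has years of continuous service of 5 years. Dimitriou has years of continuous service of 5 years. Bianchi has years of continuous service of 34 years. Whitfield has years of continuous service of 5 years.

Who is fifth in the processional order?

Dimitriou

By years of continuous service (higher first): Bianchi (34 years); then Varga (31 years); then Achebe, Andersen, Dimitriou, Romero and Whitfield (each 5 years); then Kowalski (3 years).
Among Achebe, Andersen, Dimitriou, Romero and Whitfield, alphabetically by surname: Achebe before Andersen before Dimitriou before Romero before Whitfield.
Order: Bianchi, Varga, Achebe, Andersen, Dimitriou, Romero, Whitfield, Kowalski.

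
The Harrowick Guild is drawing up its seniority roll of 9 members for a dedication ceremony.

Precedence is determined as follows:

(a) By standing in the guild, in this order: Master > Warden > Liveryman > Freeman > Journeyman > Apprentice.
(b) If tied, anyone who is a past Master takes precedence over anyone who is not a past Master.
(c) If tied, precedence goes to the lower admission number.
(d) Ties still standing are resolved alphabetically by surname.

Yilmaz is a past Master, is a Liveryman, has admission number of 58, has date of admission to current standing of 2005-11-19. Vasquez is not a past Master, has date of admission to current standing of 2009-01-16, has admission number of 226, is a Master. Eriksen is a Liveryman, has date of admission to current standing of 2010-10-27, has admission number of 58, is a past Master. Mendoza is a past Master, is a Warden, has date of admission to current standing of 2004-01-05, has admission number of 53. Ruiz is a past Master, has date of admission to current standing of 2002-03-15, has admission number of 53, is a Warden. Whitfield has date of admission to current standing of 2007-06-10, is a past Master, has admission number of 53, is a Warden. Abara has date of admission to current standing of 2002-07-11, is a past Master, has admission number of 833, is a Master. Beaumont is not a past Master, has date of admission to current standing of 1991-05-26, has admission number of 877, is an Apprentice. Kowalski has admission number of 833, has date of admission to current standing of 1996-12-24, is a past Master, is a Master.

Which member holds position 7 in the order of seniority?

Eriksen

By standing in the guild: Abara, Kowalski and Vasquez (Master); then Mendoza, Ruiz and Whitfield (Warden); then Eriksen and Yilmaz (Liveryman); then Beaumont (Apprentice).
Among Abara, Kowalski and Vasquez, a past Master before not a past Master: Abara and Kowalski (a past Master) before Vasquez (not a past Master).
Abara and Kowalski both have admission number 833, so the next rule applies.
Among Abara and Kowalski, alphabetically by surname: Abara before Kowalski.
Mendoza, Ruiz and Whitfield are each a past Master, so the next rule applies.
Mendoza, Ruiz and Whitfield all have admission number 53, so the next rule applies.
Among Mendoza, Ruiz and Whitfield, alphabetically by surname: Mendoza before Ruiz before Whitfield.
Eriksen and Yilmaz are each a past Master, so the next rule applies.
Eriksen and Yilmaz both have admission number 58, so the next rule applies.
Among Eriksen and Yilmaz, alphabetically by surname: Eriksen before Yilmaz.
Order: Abara, Kowalski, Vasquez, Mendoza, Ruiz, Whitfield, Eriksen, Yilmaz, Beaumont.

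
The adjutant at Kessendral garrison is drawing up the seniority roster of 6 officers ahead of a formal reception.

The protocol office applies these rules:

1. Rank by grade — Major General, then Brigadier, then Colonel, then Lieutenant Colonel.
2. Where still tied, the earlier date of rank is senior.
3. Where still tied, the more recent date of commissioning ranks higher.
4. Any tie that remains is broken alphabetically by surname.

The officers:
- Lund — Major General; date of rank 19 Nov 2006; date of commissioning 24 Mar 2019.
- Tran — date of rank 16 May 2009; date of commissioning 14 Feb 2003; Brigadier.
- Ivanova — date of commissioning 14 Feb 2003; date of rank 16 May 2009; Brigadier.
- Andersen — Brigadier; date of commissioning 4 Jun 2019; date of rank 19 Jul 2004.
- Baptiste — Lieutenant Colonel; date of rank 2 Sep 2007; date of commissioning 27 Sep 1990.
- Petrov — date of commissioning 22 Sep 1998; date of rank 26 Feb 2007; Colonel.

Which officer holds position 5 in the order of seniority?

Petrov

By grade: Lund (Major General); then Andersen, Ivanova and Tran (Brigadier); then Petrov (Colonel); then Baptiste (Lieutenant Colonel).
Among Andersen, Ivanova and Tran, by date of rank (earlier first): Andersen (19 Jul 2004) before Ivanova and Tran (16 May 2009).
Ivanova and Tran both have date of commissioning 14 Feb 2003, so the next rule applies.
Among Ivanova and Tran, alphabetically by surname: Ivanova before Tran.
Order: Lund, Andersen, Ivanova, Tran, Petrov, Baptiste.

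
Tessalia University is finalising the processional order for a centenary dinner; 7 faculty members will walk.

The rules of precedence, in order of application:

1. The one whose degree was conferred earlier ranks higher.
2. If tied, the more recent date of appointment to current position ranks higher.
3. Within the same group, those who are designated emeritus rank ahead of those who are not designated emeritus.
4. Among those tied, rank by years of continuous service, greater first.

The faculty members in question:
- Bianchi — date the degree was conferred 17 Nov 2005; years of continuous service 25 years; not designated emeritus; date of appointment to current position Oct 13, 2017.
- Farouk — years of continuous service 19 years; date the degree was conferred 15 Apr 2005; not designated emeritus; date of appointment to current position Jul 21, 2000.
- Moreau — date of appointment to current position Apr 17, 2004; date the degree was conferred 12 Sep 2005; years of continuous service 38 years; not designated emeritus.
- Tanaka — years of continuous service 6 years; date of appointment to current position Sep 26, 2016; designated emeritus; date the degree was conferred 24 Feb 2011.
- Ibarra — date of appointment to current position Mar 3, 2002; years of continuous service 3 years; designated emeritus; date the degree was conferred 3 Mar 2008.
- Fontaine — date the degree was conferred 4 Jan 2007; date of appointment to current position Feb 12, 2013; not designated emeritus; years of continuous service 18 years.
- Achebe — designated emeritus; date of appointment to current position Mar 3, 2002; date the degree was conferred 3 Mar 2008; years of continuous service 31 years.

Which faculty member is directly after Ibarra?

Tanaka

By date the degree was conferred (earlier first): Farouk (15 Apr 2005); then Moreau (12 Sep 2005); then Bianchi (17 Nov 2005); then Fontaine (4 Jan 2007); then Achebe and Ibarra (both 3 Mar 2008); then Tanaka (24 Feb 2011).
Achebe and Ibarra both have date of appointment to current position Mar 3, 2002, so the next rule applies.
Achebe and Ibarra are each designated emeritus, so the next rule applies.
Among Achebe and Ibarra, by years of continuous service (higher first): Achebe (31 years) before Ibarra (3 years).
Order: Farouk, Moreau, Bianchi, Fontaine, Achebe, Ibarra, Tanaka.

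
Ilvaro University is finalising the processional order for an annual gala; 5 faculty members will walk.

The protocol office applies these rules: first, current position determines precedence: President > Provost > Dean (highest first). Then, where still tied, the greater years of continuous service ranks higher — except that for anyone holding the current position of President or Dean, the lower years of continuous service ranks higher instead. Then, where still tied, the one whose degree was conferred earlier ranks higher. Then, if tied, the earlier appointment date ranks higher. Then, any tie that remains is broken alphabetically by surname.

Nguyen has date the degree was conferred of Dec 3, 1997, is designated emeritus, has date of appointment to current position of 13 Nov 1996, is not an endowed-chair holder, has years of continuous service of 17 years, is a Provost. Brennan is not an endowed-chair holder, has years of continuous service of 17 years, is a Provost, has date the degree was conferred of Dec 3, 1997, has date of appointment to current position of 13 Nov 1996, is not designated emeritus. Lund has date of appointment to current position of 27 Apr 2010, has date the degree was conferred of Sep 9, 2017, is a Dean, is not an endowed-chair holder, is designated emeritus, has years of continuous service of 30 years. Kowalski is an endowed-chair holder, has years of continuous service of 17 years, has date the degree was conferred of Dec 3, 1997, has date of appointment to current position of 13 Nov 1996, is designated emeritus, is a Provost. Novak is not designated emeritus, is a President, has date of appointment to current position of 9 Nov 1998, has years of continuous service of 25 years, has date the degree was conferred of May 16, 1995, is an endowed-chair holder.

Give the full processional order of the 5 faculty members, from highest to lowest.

By current position: Novak (President); then Brennan, Kowalski and Nguyen (Provost); then Lund (Dean).
Brennan, Kowalski and Nguyen all have years of continuous service 17 years, so the next rule applies.
Brennan, Kowalski and Nguyen all have date the degree was conferred Dec 3, 1997, so the next rule applies.
Brennan, Kowalski and Nguyen all have date of appointment to current position 13 Nov 1996, so the next rule applies.
Among Brennan, Kowalski and Nguyen, alphabetically by surname: Brennan before Kowalski before Nguyen.
Full order: Novak, Brennan, Kowalski, Nguyen, Lund.

Novak, Brennan, Kowalski, Nguyen, Lund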